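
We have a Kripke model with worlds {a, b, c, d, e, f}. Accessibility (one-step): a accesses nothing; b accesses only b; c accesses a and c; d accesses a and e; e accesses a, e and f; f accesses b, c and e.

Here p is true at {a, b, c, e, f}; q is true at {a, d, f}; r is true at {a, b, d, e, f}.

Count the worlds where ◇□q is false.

3

a: no successors, so ◇□q fails. ✗
b: successors {b}; □q there: b:F. ✗
c: successors {a, c}; □q there: a:T, c:F. ✓
d: successors {a, e}; □q there: a:T, e:F. ✓
e: successors {a, e, f}; □q there: a:T, e:F, f:F. ✓
f: successors {b, c, e}; □q there: b:F, c:F, e:F. ✗
Satisfying worlds: {c, d, e}.
So ◇□q fails at the other 3 worlds.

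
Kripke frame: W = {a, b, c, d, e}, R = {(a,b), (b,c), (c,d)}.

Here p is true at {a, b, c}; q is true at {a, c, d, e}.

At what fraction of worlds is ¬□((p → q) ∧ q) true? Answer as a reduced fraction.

a: □((p → q) ∧ q) is F. ✓
b: □((p → q) ∧ q) is T. ✗
c: □((p → q) ∧ q) is T. ✗
d: □((p → q) ∧ q) is T. ✗
e: □((p → q) ∧ q) is T. ✗
That's 1 of 5 worlds, so 1/5.

1/5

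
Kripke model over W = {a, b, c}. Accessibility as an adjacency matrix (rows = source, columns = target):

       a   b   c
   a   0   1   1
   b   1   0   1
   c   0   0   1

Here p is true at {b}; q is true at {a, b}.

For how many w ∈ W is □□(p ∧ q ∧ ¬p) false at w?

3

a: successors {b, c}; □(p ∧ q ∧ ¬p) there: b:F, c:F. ✗
b: successors {a, c}; □(p ∧ q ∧ ¬p) there: a:F, c:F. ✗
c: successors {c}; □(p ∧ q ∧ ¬p) there: c:F. ✗
Satisfying worlds: ∅.
So □□(p ∧ q ∧ ¬p) fails at the other 3 worlds.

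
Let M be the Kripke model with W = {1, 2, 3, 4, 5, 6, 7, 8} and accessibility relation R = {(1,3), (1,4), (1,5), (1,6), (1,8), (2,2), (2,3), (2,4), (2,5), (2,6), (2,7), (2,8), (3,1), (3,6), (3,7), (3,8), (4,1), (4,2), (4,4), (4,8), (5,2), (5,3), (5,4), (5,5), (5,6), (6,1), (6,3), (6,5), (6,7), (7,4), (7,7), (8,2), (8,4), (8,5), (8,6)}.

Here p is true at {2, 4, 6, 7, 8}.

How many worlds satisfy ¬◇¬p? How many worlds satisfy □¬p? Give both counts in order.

For ¬◇¬p:
1: ◇¬p is T. ✗
2: ◇¬p is T. ✗
3: ◇¬p is T. ✗
4: ◇¬p is T. ✗
5: ◇¬p is T. ✗
6: ◇¬p is T. ✗
7: ◇¬p is F. ✓
8: ◇¬p is T. ✗
— 1 world.
For □¬p:
1: successors {3, 4, 5, 6, 8}; ¬p there: 3:T, 4:F, 5:T, 6:F, 8:F. ✗
2: successors {2, 3, 4, 5, 6, 7, 8}; ¬p there: 2:F, 3:T, 4:F, 5:T, 6:F, 7:F, 8:F. ✗
3: successors {1, 6, 7, 8}; ¬p there: 1:T, 6:F, 7:F, 8:F. ✗
4: successors {1, 2, 4, 8}; ¬p there: 1:T, 2:F, 4:F, 8:F. ✗
5: successors {2, 3, 4, 5, 6}; ¬p there: 2:F, 3:T, 4:F, 5:T, 6:F. ✗
6: successors {1, 3, 5, 7}; ¬p there: 1:T, 3:T, 5:T, 7:F. ✗
7: successors {4, 7}; ¬p there: 4:F, 7:F. ✗
8: successors {2, 4, 5, 6}; ¬p there: 2:F, 4:F, 5:T, 6:F. ✗
— 0 worlds.

1 and 0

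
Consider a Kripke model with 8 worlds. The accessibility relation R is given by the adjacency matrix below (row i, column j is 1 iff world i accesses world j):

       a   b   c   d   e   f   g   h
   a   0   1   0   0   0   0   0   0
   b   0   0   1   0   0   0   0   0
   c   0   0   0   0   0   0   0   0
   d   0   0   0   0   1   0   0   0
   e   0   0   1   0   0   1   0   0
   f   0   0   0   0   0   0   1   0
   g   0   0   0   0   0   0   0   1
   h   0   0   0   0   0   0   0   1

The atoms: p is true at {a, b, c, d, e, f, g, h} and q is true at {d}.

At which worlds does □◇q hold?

a: successors {b}; ◇q there: b:F. ✗
b: successors {c}; ◇q there: c:F. ✗
c: no successors, so □◇q holds vacuously. ✓
d: successors {e}; ◇q there: e:F. ✗
e: successors {c, f}; ◇q there: c:F, f:F. ✗
f: successors {g}; ◇q there: g:F. ✗
g: successors {h}; ◇q there: h:F. ✗
h: successors {h}; ◇q there: h:F. ✗

{c}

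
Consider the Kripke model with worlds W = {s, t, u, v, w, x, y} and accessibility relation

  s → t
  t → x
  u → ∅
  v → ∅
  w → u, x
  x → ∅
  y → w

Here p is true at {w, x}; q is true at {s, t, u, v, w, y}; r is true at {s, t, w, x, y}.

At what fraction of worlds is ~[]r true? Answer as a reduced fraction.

s: []r is T. ✗
t: []r is T. ✗
u: []r is T. ✗
v: []r is T. ✗
w: []r is F. ✓
x: []r is T. ✗
y: []r is T. ✗
That's 1 of 7 worlds, so 1/7.

1/7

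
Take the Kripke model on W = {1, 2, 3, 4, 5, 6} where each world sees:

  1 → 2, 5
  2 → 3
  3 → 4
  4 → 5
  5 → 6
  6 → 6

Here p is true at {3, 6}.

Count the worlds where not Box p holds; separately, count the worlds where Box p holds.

3 and 3

For not Box p:
1: Box p is F. ✓
2: Box p is T. ✗
3: Box p is F. ✓
4: Box p is F. ✓
5: Box p is T. ✗
6: Box p is T. ✗
— 3 worlds.
For Box p:
1: successors {2, 5}; p there: 2:F, 5:F. ✗
2: successors {3}; p there: 3:T. ✓
3: successors {4}; p there: 4:F. ✗
4: successors {5}; p there: 5:F. ✗
5: successors {6}; p there: 6:T. ✓
6: successors {6}; p there: 6:T. ✓
— 3 worlds.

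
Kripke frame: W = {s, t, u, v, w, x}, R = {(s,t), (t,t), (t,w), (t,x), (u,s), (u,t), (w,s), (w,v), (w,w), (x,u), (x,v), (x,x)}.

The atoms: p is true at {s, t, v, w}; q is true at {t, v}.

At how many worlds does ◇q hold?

s: successors {t}; q there: t:T. ✓
t: successors {t, w, x}; q there: t:T, w:F, x:F. ✓
u: successors {s, t}; q there: s:F, t:T. ✓
v: no successors, so ◇q fails. ✗
w: successors {s, v, w}; q there: s:F, v:T, w:F. ✓
x: successors {u, v, x}; q there: u:F, v:T, x:F. ✓
Satisfying worlds: {s, t, u, w, x}.

5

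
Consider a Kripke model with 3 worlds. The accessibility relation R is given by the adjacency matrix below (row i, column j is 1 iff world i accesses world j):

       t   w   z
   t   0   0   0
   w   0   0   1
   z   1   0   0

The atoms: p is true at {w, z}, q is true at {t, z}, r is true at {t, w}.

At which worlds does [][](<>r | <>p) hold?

t: no successors, so [][](<>r | <>p) holds vacuously. ✓
w: successors {z}; [](<>r | <>p) there: z:F. ✗
z: successors {t}; [](<>r | <>p) there: t:T. ✓

{t, z}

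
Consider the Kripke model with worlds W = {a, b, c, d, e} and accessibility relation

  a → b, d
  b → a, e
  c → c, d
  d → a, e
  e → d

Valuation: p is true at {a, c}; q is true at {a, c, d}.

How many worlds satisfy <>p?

3

a: successors {b, d}; p there: b:F, d:F. ✗
b: successors {a, e}; p there: a:T, e:F. ✓
c: successors {c, d}; p there: c:T, d:F. ✓
d: successors {a, e}; p there: a:T, e:F. ✓
e: successors {d}; p there: d:F. ✗
Satisfying worlds: {b, c, d}.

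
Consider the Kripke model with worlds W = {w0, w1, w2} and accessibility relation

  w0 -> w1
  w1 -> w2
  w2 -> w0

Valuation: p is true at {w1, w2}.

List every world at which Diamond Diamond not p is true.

{w1}

w0: successors {w1}; Diamond not p there: w1:F. ✗
w1: successors {w2}; Diamond not p there: w2:T. ✓
w2: successors {w0}; Diamond not p there: w0:F. ✗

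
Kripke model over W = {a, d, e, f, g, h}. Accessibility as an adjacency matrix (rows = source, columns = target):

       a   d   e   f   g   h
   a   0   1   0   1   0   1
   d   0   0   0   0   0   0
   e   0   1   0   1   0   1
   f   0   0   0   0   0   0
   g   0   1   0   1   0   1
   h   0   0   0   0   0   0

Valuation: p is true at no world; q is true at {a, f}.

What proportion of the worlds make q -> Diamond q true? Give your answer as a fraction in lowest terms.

a: q is T, Diamond q is T. ✓
d: q is F, Diamond q is F. ✓
e: q is F, Diamond q is T. ✓
f: q is T, Diamond q is F. ✗
g: q is F, Diamond q is T. ✓
h: q is F, Diamond q is F. ✓
That's 5 of 6 worlds, so 5/6.

5/6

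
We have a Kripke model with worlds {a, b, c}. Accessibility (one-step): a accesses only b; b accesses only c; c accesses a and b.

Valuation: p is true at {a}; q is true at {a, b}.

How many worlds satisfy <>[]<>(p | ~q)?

2

a: successors {b}; []<>(p | ~q) there: b:T. ✓
b: successors {c}; []<>(p | ~q) there: c:F. ✗
c: successors {a, b}; []<>(p | ~q) there: a:T, b:T. ✓
Satisfying worlds: {a, c}.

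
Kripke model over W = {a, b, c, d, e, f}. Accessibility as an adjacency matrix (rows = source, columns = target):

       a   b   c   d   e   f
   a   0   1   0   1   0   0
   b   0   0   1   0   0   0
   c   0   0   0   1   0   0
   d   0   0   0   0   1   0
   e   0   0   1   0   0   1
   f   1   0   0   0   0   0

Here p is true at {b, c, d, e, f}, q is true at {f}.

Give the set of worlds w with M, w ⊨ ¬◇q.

{a, b, c, d, f}

a: ◇q is F. ✓
b: ◇q is F. ✓
c: ◇q is F. ✓
d: ◇q is F. ✓
e: ◇q is T. ✗
f: ◇q is F. ✓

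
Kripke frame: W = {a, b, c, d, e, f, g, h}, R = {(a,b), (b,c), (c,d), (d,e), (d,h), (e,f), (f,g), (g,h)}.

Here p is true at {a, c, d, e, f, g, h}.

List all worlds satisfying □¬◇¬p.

{a, b, c, d, e, f, g, h}

a: successors {b}; ¬◇¬p there: b:T. ✓
b: successors {c}; ¬◇¬p there: c:T. ✓
c: successors {d}; ¬◇¬p there: d:T. ✓
d: successors {e, h}; ¬◇¬p there: e:T, h:T. ✓
e: successors {f}; ¬◇¬p there: f:T. ✓
f: successors {g}; ¬◇¬p there: g:T. ✓
g: successors {h}; ¬◇¬p there: h:T. ✓
h: no successors, so □¬◇¬p holds vacuously. ✓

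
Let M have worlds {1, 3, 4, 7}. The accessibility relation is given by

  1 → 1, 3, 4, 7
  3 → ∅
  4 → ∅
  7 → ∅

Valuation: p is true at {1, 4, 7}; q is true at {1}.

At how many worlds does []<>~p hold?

1: successors {1, 3, 4, 7}; <>~p there: 1:T, 3:F, 4:F, 7:F. ✗
3: no successors, so []<>~p holds vacuously. ✓
4: no successors, so []<>~p holds vacuously. ✓
7: no successors, so []<>~p holds vacuously. ✓
Satisfying worlds: {3, 4, 7}.

3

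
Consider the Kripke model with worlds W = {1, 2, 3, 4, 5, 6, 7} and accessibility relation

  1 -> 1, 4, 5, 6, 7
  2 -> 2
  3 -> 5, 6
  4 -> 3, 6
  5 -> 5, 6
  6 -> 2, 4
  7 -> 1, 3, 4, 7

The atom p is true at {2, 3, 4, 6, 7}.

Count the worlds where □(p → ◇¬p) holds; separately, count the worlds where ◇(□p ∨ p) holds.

For □(p → ◇¬p):
1: successors {1, 4, 5, 6, 7}; p → ◇¬p there: 1:T, 4:F, 5:T, 6:F, 7:T. ✗
2: successors {2}; p → ◇¬p there: 2:F. ✗
3: successors {5, 6}; p → ◇¬p there: 5:T, 6:F. ✗
4: successors {3, 6}; p → ◇¬p there: 3:T, 6:F. ✗
5: successors {5, 6}; p → ◇¬p there: 5:T, 6:F. ✗
6: successors {2, 4}; p → ◇¬p there: 2:F, 4:F. ✗
7: successors {1, 3, 4, 7}; p → ◇¬p there: 1:T, 3:T, 4:F, 7:T. ✗
— 0 worlds.
For ◇(□p ∨ p):
1: successors {1, 4, 5, 6, 7}; □p ∨ p there: 1:F, 4:T, 5:F, 6:T, 7:T. ✓
2: successors {2}; □p ∨ p there: 2:T. ✓
3: successors {5, 6}; □p ∨ p there: 5:F, 6:T. ✓
4: successors {3, 6}; □p ∨ p there: 3:T, 6:T. ✓
5: successors {5, 6}; □p ∨ p there: 5:F, 6:T. ✓
6: successors {2, 4}; □p ∨ p there: 2:T, 4:T. ✓
7: successors {1, 3, 4, 7}; □p ∨ p there: 1:F, 3:T, 4:T, 7:T. ✓
— 7 worlds.

0 and 7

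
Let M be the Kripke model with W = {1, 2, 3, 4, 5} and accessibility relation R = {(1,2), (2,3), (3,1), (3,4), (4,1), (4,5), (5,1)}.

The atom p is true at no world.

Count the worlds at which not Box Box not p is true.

0

1: Box Box not p is T. ✗
2: Box Box not p is T. ✗
3: Box Box not p is T. ✗
4: Box Box not p is T. ✗
5: Box Box not p is T. ✗
Satisfying worlds: ∅.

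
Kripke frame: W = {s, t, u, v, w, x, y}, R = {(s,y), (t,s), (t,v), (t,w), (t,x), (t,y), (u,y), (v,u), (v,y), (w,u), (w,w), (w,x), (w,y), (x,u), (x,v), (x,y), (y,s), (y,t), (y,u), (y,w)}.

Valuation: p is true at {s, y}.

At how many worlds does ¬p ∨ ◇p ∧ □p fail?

1

s: ¬p is F, ◇p ∧ □p is T. ✓
t: ¬p is T, ◇p ∧ □p is F. ✓
u: ¬p is T, ◇p ∧ □p is T. ✓
v: ¬p is T, ◇p ∧ □p is F. ✓
w: ¬p is T, ◇p ∧ □p is F. ✓
x: ¬p is T, ◇p ∧ □p is F. ✓
y: ¬p is F, ◇p ∧ □p is F. ✗
Satisfying worlds: {s, t, u, v, w, x}.
So ¬p ∨ ◇p ∧ □p fails at the other 1 world.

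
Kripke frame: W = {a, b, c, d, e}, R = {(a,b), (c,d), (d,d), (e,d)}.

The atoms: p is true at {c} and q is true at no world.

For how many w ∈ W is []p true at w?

a: successors {b}; p there: b:F. ✗
b: no successors, so []p holds vacuously. ✓
c: successors {d}; p there: d:F. ✗
d: successors {d}; p there: d:F. ✗
e: successors {d}; p there: d:F. ✗
Satisfying worlds: {b}.

1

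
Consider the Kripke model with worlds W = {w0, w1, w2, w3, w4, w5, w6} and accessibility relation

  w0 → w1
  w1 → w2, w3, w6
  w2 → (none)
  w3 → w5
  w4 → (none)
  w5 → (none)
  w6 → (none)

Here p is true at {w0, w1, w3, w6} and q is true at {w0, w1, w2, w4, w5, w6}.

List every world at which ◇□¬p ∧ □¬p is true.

{w3}

w0: ◇□¬p is F, □¬p is F. ✗
w1: ◇□¬p is T, □¬p is F. ✗
w2: ◇□¬p is F, □¬p is T. ✗
w3: ◇□¬p is T, □¬p is T. ✓
w4: ◇□¬p is F, □¬p is T. ✗
w5: ◇□¬p is F, □¬p is T. ✗
w6: ◇□¬p is F, □¬p is T. ✗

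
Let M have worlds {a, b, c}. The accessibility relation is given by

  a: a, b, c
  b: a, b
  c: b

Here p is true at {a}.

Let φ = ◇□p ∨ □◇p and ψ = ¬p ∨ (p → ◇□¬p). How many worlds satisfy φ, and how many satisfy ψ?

For ◇□p ∨ □◇p:
a: ◇□p is F, □◇p is F. ✗
b: ◇□p is F, □◇p is T. ✓
c: ◇□p is F, □◇p is T. ✓
— 2 worlds.
For ¬p ∨ (p → ◇□¬p):
a: ¬p is F, p → ◇□¬p is T. ✓
b: ¬p is T, p → ◇□¬p is T. ✓
c: ¬p is T, p → ◇□¬p is T. ✓
— 3 worlds.

2 and 3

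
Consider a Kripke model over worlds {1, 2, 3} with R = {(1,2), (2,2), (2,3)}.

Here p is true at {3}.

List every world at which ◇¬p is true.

1: successors {2}; ¬p there: 2:T. ✓
2: successors {2, 3}; ¬p there: 2:T, 3:F. ✓
3: no successors, so ◇¬p fails. ✗

{1, 2}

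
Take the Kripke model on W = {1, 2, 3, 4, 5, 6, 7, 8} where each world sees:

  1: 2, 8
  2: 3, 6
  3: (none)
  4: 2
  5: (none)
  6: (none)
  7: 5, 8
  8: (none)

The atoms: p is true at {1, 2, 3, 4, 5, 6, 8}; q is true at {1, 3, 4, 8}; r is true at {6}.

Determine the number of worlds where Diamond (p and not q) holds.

4

1: successors {2, 8}; p and not q there: 2:T, 8:F. ✓
2: successors {3, 6}; p and not q there: 3:F, 6:T. ✓
3: no successors, so Diamond (p and not q) fails. ✗
4: successors {2}; p and not q there: 2:T. ✓
5: no successors, so Diamond (p and not q) fails. ✗
6: no successors, so Diamond (p and not q) fails. ✗
7: successors {5, 8}; p and not q there: 5:T, 8:F. ✓
8: no successors, so Diamond (p and not q) fails. ✗
Satisfying worlds: {1, 2, 4, 7}.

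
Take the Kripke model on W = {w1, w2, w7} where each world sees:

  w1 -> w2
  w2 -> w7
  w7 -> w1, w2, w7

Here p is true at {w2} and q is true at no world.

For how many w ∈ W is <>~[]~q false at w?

w1: successors {w2}; ~[]~q there: w2:F. ✗
w2: successors {w7}; ~[]~q there: w7:F. ✗
w7: successors {w1, w2, w7}; ~[]~q there: w1:F, w2:F, w7:F. ✗
Satisfying worlds: ∅.
So <>~[]~q fails at the other 3 worlds.

3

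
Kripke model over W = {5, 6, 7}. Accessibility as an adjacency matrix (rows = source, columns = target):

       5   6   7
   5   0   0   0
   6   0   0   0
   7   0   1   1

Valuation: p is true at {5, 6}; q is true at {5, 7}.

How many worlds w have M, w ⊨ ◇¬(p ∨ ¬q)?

1

5: no successors, so ◇¬(p ∨ ¬q) fails. ✗
6: no successors, so ◇¬(p ∨ ¬q) fails. ✗
7: successors {6, 7}; ¬(p ∨ ¬q) there: 6:F, 7:T. ✓
Satisfying worlds: {7}.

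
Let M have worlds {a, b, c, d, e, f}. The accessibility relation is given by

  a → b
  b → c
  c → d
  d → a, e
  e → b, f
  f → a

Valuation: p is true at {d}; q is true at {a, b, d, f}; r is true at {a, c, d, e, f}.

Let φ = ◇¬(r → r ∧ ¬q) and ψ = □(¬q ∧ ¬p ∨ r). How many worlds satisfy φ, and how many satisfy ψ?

4 and 4

For ◇¬(r → r ∧ ¬q):
a: successors {b}; ¬(r → r ∧ ¬q) there: b:F. ✗
b: successors {c}; ¬(r → r ∧ ¬q) there: c:F. ✗
c: successors {d}; ¬(r → r ∧ ¬q) there: d:T. ✓
d: successors {a, e}; ¬(r → r ∧ ¬q) there: a:T, e:F. ✓
e: successors {b, f}; ¬(r → r ∧ ¬q) there: b:F, f:T. ✓
f: successors {a}; ¬(r → r ∧ ¬q) there: a:T. ✓
— 4 worlds.
For □(¬q ∧ ¬p ∨ r):
a: successors {b}; ¬q ∧ ¬p ∨ r there: b:F. ✗
b: successors {c}; ¬q ∧ ¬p ∨ r there: c:T. ✓
c: successors {d}; ¬q ∧ ¬p ∨ r there: d:T. ✓
d: successors {a, e}; ¬q ∧ ¬p ∨ r there: a:T, e:T. ✓
e: successors {b, f}; ¬q ∧ ¬p ∨ r there: b:F, f:T. ✗
f: successors {a}; ¬q ∧ ¬p ∨ r there: a:T. ✓
— 4 worlds.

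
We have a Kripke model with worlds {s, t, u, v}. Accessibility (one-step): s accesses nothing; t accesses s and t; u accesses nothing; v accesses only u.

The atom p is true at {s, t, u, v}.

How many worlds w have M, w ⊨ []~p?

s: no successors, so []~p holds vacuously. ✓
t: successors {s, t}; ~p there: s:F, t:F. ✗
u: no successors, so []~p holds vacuously. ✓
v: successors {u}; ~p there: u:F. ✗
Satisfying worlds: {s, u}.

2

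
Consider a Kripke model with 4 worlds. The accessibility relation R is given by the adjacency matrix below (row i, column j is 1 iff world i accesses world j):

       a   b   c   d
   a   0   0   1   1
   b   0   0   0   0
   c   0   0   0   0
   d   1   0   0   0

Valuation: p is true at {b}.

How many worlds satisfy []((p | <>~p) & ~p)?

3

a: successors {c, d}; (p | <>~p) & ~p there: c:F, d:T. ✗
b: no successors, so []((p | <>~p) & ~p) holds vacuously. ✓
c: no successors, so []((p | <>~p) & ~p) holds vacuously. ✓
d: successors {a}; (p | <>~p) & ~p there: a:T. ✓
Satisfying worlds: {b, c, d}.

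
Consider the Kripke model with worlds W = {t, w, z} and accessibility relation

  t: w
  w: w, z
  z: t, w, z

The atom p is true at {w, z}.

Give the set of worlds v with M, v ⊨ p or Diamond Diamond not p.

t: p is F, Diamond Diamond not p is F. ✗
w: p is T, Diamond Diamond not p is T. ✓
z: p is T, Diamond Diamond not p is T. ✓

{w, z}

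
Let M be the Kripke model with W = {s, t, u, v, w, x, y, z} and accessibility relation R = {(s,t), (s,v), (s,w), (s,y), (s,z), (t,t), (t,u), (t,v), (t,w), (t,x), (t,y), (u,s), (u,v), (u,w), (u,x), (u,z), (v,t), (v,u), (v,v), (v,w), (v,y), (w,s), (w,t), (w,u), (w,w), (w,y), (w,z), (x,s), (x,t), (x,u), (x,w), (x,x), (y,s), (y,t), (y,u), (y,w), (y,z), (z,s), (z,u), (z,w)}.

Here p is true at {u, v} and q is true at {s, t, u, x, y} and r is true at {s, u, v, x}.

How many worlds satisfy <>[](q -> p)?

0

s: successors {t, v, w, y, z}; [](q -> p) there: t:F, v:F, w:F, y:F, z:F. ✗
t: successors {t, u, v, w, x, y}; [](q -> p) there: t:F, u:F, v:F, w:F, x:F, y:F. ✗
u: successors {s, v, w, x, z}; [](q -> p) there: s:F, v:F, w:F, x:F, z:F. ✗
v: successors {t, u, v, w, y}; [](q -> p) there: t:F, u:F, v:F, w:F, y:F. ✗
w: successors {s, t, u, w, y, z}; [](q -> p) there: s:F, t:F, u:F, w:F, y:F, z:F. ✗
x: successors {s, t, u, w, x}; [](q -> p) there: s:F, t:F, u:F, w:F, x:F. ✗
y: successors {s, t, u, w, z}; [](q -> p) there: s:F, t:F, u:F, w:F, z:F. ✗
z: successors {s, u, w}; [](q -> p) there: s:F, u:F, w:F. ✗
Satisfying worlds: ∅.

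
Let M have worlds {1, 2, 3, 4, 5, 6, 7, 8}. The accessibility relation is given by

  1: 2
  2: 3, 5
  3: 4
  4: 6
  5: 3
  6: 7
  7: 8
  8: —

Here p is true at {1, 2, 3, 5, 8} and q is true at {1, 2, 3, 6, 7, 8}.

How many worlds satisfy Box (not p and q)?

3

1: successors {2}; not p and q there: 2:F. ✗
2: successors {3, 5}; not p and q there: 3:F, 5:F. ✗
3: successors {4}; not p and q there: 4:F. ✗
4: successors {6}; not p and q there: 6:T. ✓
5: successors {3}; not p and q there: 3:F. ✗
6: successors {7}; not p and q there: 7:T. ✓
7: successors {8}; not p and q there: 8:F. ✗
8: no successors, so Box (not p and q) holds vacuously. ✓
Satisfying worlds: {4, 6, 8}.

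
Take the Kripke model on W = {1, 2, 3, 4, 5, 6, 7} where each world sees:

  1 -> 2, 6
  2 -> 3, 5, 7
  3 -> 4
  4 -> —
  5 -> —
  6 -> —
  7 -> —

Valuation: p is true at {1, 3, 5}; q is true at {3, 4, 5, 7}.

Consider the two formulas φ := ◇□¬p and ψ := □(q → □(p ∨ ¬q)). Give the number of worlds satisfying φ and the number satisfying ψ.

3 and 6

For ◇□¬p:
1: successors {2, 6}; □¬p there: 2:F, 6:T. ✓
2: successors {3, 5, 7}; □¬p there: 3:T, 5:T, 7:T. ✓
3: successors {4}; □¬p there: 4:T. ✓
4: no successors, so ◇□¬p fails. ✗
5: no successors, so ◇□¬p fails. ✗
6: no successors, so ◇□¬p fails. ✗
7: no successors, so ◇□¬p fails. ✗
— 3 worlds.
For □(q → □(p ∨ ¬q)):
1: successors {2, 6}; q → □(p ∨ ¬q) there: 2:T, 6:T. ✓
2: successors {3, 5, 7}; q → □(p ∨ ¬q) there: 3:F, 5:T, 7:T. ✗
3: successors {4}; q → □(p ∨ ¬q) there: 4:T. ✓
4: no successors, so □(q → □(p ∨ ¬q)) holds vacuously. ✓
5: no successors, so □(q → □(p ∨ ¬q)) holds vacuously. ✓
6: no successors, so □(q → □(p ∨ ¬q)) holds vacuously. ✓
7: no successors, so □(q → □(p ∨ ¬q)) holds vacuously. ✓
— 6 worlds.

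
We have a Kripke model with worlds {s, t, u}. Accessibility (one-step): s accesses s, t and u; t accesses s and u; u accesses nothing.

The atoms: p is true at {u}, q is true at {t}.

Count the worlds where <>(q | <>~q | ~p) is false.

s: successors {s, t, u}; q | <>~q | ~p there: s:T, t:T, u:F. ✓
t: successors {s, u}; q | <>~q | ~p there: s:T, u:F. ✓
u: no successors, so <>(q | <>~q | ~p) fails. ✗
Satisfying worlds: {s, t}.
So <>(q | <>~q | ~p) fails at the other 1 world.

1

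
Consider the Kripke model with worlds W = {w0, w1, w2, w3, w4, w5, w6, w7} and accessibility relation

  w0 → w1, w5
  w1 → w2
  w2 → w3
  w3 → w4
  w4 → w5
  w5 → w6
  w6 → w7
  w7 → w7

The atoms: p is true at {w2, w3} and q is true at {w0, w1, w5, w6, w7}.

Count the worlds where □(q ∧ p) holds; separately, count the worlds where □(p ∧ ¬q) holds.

For □(q ∧ p):
w0: successors {w1, w5}; q ∧ p there: w1:F, w5:F. ✗
w1: successors {w2}; q ∧ p there: w2:F. ✗
w2: successors {w3}; q ∧ p there: w3:F. ✗
w3: successors {w4}; q ∧ p there: w4:F. ✗
w4: successors {w5}; q ∧ p there: w5:F. ✗
w5: successors {w6}; q ∧ p there: w6:F. ✗
w6: successors {w7}; q ∧ p there: w7:F. ✗
w7: successors {w7}; q ∧ p there: w7:F. ✗
— 0 worlds.
For □(p ∧ ¬q):
w0: successors {w1, w5}; p ∧ ¬q there: w1:F, w5:F. ✗
w1: successors {w2}; p ∧ ¬q there: w2:T. ✓
w2: successors {w3}; p ∧ ¬q there: w3:T. ✓
w3: successors {w4}; p ∧ ¬q there: w4:F. ✗
w4: successors {w5}; p ∧ ¬q there: w5:F. ✗
w5: successors {w6}; p ∧ ¬q there: w6:F. ✗
w6: successors {w7}; p ∧ ¬q there: w7:F. ✗
w7: successors {w7}; p ∧ ¬q there: w7:F. ✗
— 2 worlds.

0 and 2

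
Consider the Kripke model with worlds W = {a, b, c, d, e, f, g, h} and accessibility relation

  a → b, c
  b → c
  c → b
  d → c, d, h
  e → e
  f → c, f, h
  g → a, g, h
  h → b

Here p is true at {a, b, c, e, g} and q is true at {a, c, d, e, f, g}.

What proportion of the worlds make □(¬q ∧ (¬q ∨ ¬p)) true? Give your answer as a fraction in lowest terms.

1/4

a: successors {b, c}; ¬q ∧ (¬q ∨ ¬p) there: b:T, c:F. ✗
b: successors {c}; ¬q ∧ (¬q ∨ ¬p) there: c:F. ✗
c: successors {b}; ¬q ∧ (¬q ∨ ¬p) there: b:T. ✓
d: successors {c, d, h}; ¬q ∧ (¬q ∨ ¬p) there: c:F, d:F, h:T. ✗
e: successors {e}; ¬q ∧ (¬q ∨ ¬p) there: e:F. ✗
f: successors {c, f, h}; ¬q ∧ (¬q ∨ ¬p) there: c:F, f:F, h:T. ✗
g: successors {a, g, h}; ¬q ∧ (¬q ∨ ¬p) there: a:F, g:F, h:T. ✗
h: successors {b}; ¬q ∧ (¬q ∨ ¬p) there: b:T. ✓
That's 2 of 8 worlds, so 2/8 = 1/4.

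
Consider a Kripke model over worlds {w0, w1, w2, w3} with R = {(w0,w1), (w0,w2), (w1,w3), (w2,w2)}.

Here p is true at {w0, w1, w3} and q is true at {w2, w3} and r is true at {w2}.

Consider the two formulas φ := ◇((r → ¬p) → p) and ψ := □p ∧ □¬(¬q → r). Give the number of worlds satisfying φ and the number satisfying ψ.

2 and 1

For ◇((r → ¬p) → p):
w0: successors {w1, w2}; (r → ¬p) → p there: w1:T, w2:F. ✓
w1: successors {w3}; (r → ¬p) → p there: w3:T. ✓
w2: successors {w2}; (r → ¬p) → p there: w2:F. ✗
w3: no successors, so ◇((r → ¬p) → p) fails. ✗
— 2 worlds.
For □p ∧ □¬(¬q → r):
w0: □p is F, □¬(¬q → r) is F. ✗
w1: □p is T, □¬(¬q → r) is F. ✗
w2: □p is F, □¬(¬q → r) is F. ✗
w3: □p is T, □¬(¬q → r) is T. ✓
— 1 world.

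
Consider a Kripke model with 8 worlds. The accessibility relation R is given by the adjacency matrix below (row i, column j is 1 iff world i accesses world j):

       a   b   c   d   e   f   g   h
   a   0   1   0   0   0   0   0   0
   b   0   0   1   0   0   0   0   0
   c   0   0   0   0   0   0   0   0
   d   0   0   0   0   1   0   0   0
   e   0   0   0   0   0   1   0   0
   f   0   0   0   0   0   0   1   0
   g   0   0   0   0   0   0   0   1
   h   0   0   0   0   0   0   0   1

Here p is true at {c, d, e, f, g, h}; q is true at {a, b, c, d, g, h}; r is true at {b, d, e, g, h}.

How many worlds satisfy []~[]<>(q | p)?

2

a: successors {b}; ~[]<>(q | p) there: b:T. ✓
b: successors {c}; ~[]<>(q | p) there: c:F. ✗
c: no successors, so []~[]<>(q | p) holds vacuously. ✓
d: successors {e}; ~[]<>(q | p) there: e:F. ✗
e: successors {f}; ~[]<>(q | p) there: f:F. ✗
f: successors {g}; ~[]<>(q | p) there: g:F. ✗
g: successors {h}; ~[]<>(q | p) there: h:F. ✗
h: successors {h}; ~[]<>(q | p) there: h:F. ✗
Satisfying worlds: {a, c}.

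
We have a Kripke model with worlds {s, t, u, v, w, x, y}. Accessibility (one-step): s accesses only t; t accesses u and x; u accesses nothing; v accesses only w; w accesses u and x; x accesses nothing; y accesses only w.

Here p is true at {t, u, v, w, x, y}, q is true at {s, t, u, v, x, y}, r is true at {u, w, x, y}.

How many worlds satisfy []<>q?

s: successors {t}; <>q there: t:T. ✓
t: successors {u, x}; <>q there: u:F, x:F. ✗
u: no successors, so []<>q holds vacuously. ✓
v: successors {w}; <>q there: w:T. ✓
w: successors {u, x}; <>q there: u:F, x:F. ✗
x: no successors, so []<>q holds vacuously. ✓
y: successors {w}; <>q there: w:T. ✓
Satisfying worlds: {s, u, v, x, y}.

5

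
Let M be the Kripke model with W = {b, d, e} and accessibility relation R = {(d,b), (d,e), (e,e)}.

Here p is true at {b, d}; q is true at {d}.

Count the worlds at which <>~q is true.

2

b: no successors, so <>~q fails. ✗
d: successors {b, e}; ~q there: b:T, e:T. ✓
e: successors {e}; ~q there: e:T. ✓
Satisfying worlds: {d, e}.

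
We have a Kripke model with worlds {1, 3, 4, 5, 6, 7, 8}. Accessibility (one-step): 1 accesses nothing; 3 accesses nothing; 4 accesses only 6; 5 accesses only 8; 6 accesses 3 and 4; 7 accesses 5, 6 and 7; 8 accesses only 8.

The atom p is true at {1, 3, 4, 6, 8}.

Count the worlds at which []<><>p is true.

6

1: no successors, so []<><>p holds vacuously. ✓
3: no successors, so []<><>p holds vacuously. ✓
4: successors {6}; <><>p there: 6:T. ✓
5: successors {8}; <><>p there: 8:T. ✓
6: successors {3, 4}; <><>p there: 3:F, 4:T. ✗
7: successors {5, 6, 7}; <><>p there: 5:T, 6:T, 7:T. ✓
8: successors {8}; <><>p there: 8:T. ✓
Satisfying worlds: {1, 3, 4, 5, 7, 8}.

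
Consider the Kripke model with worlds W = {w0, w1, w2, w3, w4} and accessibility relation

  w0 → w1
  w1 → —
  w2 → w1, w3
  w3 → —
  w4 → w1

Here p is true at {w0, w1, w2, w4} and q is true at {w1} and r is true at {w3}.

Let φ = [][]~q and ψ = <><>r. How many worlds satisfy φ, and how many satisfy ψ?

For [][]~q:
w0: successors {w1}; []~q there: w1:T. ✓
w1: no successors, so [][]~q holds vacuously. ✓
w2: successors {w1, w3}; []~q there: w1:T, w3:T. ✓
w3: no successors, so [][]~q holds vacuously. ✓
w4: successors {w1}; []~q there: w1:T. ✓
— 5 worlds.
For <><>r:
w0: successors {w1}; <>r there: w1:F. ✗
w1: no successors, so <><>r fails. ✗
w2: successors {w1, w3}; <>r there: w1:F, w3:F. ✗
w3: no successors, so <><>r fails. ✗
w4: successors {w1}; <>r there: w1:F. ✗
— 0 worlds.

5 and 0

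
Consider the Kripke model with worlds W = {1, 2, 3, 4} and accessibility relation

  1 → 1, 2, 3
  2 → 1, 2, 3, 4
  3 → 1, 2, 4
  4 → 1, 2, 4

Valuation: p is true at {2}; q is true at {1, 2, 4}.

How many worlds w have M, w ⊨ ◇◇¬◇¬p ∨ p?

1

1: ◇◇¬◇¬p is F, p is F. ✗
2: ◇◇¬◇¬p is F, p is T. ✓
3: ◇◇¬◇¬p is F, p is F. ✗
4: ◇◇¬◇¬p is F, p is F. ✗
Satisfying worlds: {2}.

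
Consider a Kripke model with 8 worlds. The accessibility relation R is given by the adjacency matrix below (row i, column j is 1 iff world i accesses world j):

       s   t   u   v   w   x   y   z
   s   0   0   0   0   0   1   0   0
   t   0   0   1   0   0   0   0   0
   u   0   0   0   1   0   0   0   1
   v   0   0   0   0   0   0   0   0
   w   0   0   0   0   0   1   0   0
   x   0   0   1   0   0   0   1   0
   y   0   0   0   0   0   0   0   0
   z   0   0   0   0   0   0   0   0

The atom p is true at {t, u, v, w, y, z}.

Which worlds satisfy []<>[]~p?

s: successors {x}; <>[]~p there: x:T. ✓
t: successors {u}; <>[]~p there: u:T. ✓
u: successors {v, z}; <>[]~p there: v:F, z:F. ✗
v: no successors, so []<>[]~p holds vacuously. ✓
w: successors {x}; <>[]~p there: x:T. ✓
x: successors {u, y}; <>[]~p there: u:T, y:F. ✗
y: no successors, so []<>[]~p holds vacuously. ✓
z: no successors, so []<>[]~p holds vacuously. ✓

{s, t, v, w, y, z}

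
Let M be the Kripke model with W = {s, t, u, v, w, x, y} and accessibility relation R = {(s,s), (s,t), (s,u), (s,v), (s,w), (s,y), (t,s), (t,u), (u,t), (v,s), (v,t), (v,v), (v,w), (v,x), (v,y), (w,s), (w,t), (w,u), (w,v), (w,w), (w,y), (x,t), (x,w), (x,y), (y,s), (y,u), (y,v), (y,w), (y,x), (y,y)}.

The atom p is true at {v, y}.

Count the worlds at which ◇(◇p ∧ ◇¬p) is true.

s: successors {s, t, u, v, w, y}; ◇p ∧ ◇¬p there: s:T, t:F, u:F, v:T, w:T, y:T. ✓
t: successors {s, u}; ◇p ∧ ◇¬p there: s:T, u:F. ✓
u: successors {t}; ◇p ∧ ◇¬p there: t:F. ✗
v: successors {s, t, v, w, x, y}; ◇p ∧ ◇¬p there: s:T, t:F, v:T, w:T, x:T, y:T. ✓
w: successors {s, t, u, v, w, y}; ◇p ∧ ◇¬p there: s:T, t:F, u:F, v:T, w:T, y:T. ✓
x: successors {t, w, y}; ◇p ∧ ◇¬p there: t:F, w:T, y:T. ✓
y: successors {s, u, v, w, x, y}; ◇p ∧ ◇¬p there: s:T, u:F, v:T, w:T, x:T, y:T. ✓
Satisfying worlds: {s, t, v, w, x, y}.

6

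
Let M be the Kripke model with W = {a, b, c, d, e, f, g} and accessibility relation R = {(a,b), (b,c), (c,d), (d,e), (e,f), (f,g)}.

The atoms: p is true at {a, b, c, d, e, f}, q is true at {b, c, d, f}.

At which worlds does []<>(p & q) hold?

{a, b, d, g}

a: successors {b}; <>(p & q) there: b:T. ✓
b: successors {c}; <>(p & q) there: c:T. ✓
c: successors {d}; <>(p & q) there: d:F. ✗
d: successors {e}; <>(p & q) there: e:T. ✓
e: successors {f}; <>(p & q) there: f:F. ✗
f: successors {g}; <>(p & q) there: g:F. ✗
g: no successors, so []<>(p & q) holds vacuously. ✓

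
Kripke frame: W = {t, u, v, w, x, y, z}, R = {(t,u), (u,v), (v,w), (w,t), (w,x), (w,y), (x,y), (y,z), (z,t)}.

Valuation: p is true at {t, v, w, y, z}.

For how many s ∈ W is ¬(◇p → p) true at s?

t: ◇p → p is T. ✗
u: ◇p → p is F. ✓
v: ◇p → p is T. ✗
w: ◇p → p is T. ✗
x: ◇p → p is F. ✓
y: ◇p → p is T. ✗
z: ◇p → p is T. ✗
Satisfying worlds: {u, x}.

2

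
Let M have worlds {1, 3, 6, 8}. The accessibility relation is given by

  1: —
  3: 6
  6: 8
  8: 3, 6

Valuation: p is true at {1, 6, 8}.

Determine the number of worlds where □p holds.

1: no successors, so □p holds vacuously. ✓
3: successors {6}; p there: 6:T. ✓
6: successors {8}; p there: 8:T. ✓
8: successors {3, 6}; p there: 3:F, 6:T. ✗
Satisfying worlds: {1, 3, 6}.

3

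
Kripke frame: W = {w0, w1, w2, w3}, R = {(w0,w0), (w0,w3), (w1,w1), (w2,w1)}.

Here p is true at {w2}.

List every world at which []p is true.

{w3}

w0: successors {w0, w3}; p there: w0:F, w3:F. ✗
w1: successors {w1}; p there: w1:F. ✗
w2: successors {w1}; p there: w1:F. ✗
w3: no successors, so []p holds vacuously. ✓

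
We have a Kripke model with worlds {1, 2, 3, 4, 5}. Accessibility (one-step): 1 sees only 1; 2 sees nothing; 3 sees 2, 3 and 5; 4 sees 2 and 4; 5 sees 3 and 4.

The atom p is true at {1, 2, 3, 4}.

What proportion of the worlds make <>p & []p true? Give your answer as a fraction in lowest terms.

3/5

1: <>p is T, []p is T. ✓
2: <>p is F, []p is T. ✗
3: <>p is T, []p is F. ✗
4: <>p is T, []p is T. ✓
5: <>p is T, []p is T. ✓
That's 3 of 5 worlds, so 3/5.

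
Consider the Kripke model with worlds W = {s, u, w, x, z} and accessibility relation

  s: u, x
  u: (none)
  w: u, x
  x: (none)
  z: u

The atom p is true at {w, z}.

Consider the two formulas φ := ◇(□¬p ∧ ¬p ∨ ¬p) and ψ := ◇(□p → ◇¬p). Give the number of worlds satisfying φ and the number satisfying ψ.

For ◇(□¬p ∧ ¬p ∨ ¬p):
s: successors {u, x}; □¬p ∧ ¬p ∨ ¬p there: u:T, x:T. ✓
u: no successors, so ◇(□¬p ∧ ¬p ∨ ¬p) fails. ✗
w: successors {u, x}; □¬p ∧ ¬p ∨ ¬p there: u:T, x:T. ✓
x: no successors, so ◇(□¬p ∧ ¬p ∨ ¬p) fails. ✗
z: successors {u}; □¬p ∧ ¬p ∨ ¬p there: u:T. ✓
— 3 worlds.
For ◇(□p → ◇¬p):
s: successors {u, x}; □p → ◇¬p there: u:F, x:F. ✗
u: no successors, so ◇(□p → ◇¬p) fails. ✗
w: successors {u, x}; □p → ◇¬p there: u:F, x:F. ✗
x: no successors, so ◇(□p → ◇¬p) fails. ✗
z: successors {u}; □p → ◇¬p there: u:F. ✗
— 0 worlds.

3 and 0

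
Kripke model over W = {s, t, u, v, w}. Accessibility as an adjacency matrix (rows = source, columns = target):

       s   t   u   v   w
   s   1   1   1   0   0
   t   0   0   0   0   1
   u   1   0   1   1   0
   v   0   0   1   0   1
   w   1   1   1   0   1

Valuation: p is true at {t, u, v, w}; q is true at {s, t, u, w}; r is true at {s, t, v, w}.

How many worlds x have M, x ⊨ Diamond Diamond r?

5

s: successors {s, t, u}; Diamond r there: s:T, t:T, u:T. ✓
t: successors {w}; Diamond r there: w:T. ✓
u: successors {s, u, v}; Diamond r there: s:T, u:T, v:T. ✓
v: successors {u, w}; Diamond r there: u:T, w:T. ✓
w: successors {s, t, u, w}; Diamond r there: s:T, t:T, u:T, w:T. ✓
Satisfying worlds: {s, t, u, v, w}.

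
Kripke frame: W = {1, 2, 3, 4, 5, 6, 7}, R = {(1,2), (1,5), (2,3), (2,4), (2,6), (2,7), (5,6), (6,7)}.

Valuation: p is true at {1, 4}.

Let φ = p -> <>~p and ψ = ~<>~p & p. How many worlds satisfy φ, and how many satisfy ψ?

6 and 1

For p -> <>~p:
1: p is T, <>~p is T. ✓
2: p is F, <>~p is T. ✓
3: p is F, <>~p is F. ✓
4: p is T, <>~p is F. ✗
5: p is F, <>~p is T. ✓
6: p is F, <>~p is T. ✓
7: p is F, <>~p is F. ✓
— 6 worlds.
For ~<>~p & p:
1: ~<>~p is F, p is T. ✗
2: ~<>~p is F, p is F. ✗
3: ~<>~p is T, p is F. ✗
4: ~<>~p is T, p is T. ✓
5: ~<>~p is F, p is F. ✗
6: ~<>~p is F, p is F. ✗
7: ~<>~p is T, p is F. ✗
— 1 world.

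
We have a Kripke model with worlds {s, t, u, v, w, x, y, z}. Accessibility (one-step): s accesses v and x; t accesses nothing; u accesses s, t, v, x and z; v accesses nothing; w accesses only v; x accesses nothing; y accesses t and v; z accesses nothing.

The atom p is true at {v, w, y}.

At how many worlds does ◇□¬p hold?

s: successors {v, x}; □¬p there: v:T, x:T. ✓
t: no successors, so ◇□¬p fails. ✗
u: successors {s, t, v, x, z}; □¬p there: s:F, t:T, v:T, x:T, z:T. ✓
v: no successors, so ◇□¬p fails. ✗
w: successors {v}; □¬p there: v:T. ✓
x: no successors, so ◇□¬p fails. ✗
y: successors {t, v}; □¬p there: t:T, v:T. ✓
z: no successors, so ◇□¬p fails. ✗
Satisfying worlds: {s, u, w, y}.

4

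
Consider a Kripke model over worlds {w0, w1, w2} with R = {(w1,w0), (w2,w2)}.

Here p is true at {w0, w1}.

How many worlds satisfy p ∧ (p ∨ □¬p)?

w0: p is T, p ∨ □¬p is T. ✓
w1: p is T, p ∨ □¬p is T. ✓
w2: p is F, p ∨ □¬p is T. ✗
Satisfying worlds: {w0, w1}.

2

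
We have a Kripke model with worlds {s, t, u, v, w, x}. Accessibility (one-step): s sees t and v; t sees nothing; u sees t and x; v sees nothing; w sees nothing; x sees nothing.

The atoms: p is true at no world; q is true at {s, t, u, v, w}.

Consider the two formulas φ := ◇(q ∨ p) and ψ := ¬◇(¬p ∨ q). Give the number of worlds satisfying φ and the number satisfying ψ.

2 and 4

For ◇(q ∨ p):
s: successors {t, v}; q ∨ p there: t:T, v:T. ✓
t: no successors, so ◇(q ∨ p) fails. ✗
u: successors {t, x}; q ∨ p there: t:T, x:F. ✓
v: no successors, so ◇(q ∨ p) fails. ✗
w: no successors, so ◇(q ∨ p) fails. ✗
x: no successors, so ◇(q ∨ p) fails. ✗
— 2 worlds.
For ¬◇(¬p ∨ q):
s: ◇(¬p ∨ q) is T. ✗
t: ◇(¬p ∨ q) is F. ✓
u: ◇(¬p ∨ q) is T. ✗
v: ◇(¬p ∨ q) is F. ✓
w: ◇(¬p ∨ q) is F. ✓
x: ◇(¬p ∨ q) is F. ✓
— 4 worlds.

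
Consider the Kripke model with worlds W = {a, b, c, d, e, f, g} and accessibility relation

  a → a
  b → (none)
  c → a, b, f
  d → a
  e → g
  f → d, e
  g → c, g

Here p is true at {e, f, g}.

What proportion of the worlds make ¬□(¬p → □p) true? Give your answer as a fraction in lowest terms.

5/7

a: □(¬p → □p) is F. ✓
b: □(¬p → □p) is T. ✗
c: □(¬p → □p) is F. ✓
d: □(¬p → □p) is F. ✓
e: □(¬p → □p) is T. ✗
f: □(¬p → □p) is F. ✓
g: □(¬p → □p) is F. ✓
That's 5 of 7 worlds, so 5/7.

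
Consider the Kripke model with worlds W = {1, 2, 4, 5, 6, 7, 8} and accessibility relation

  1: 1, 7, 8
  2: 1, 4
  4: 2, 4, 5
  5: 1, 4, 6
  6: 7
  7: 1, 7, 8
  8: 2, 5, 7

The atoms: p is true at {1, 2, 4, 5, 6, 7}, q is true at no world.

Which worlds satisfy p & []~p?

∅

1: p is T, []~p is F. ✗
2: p is T, []~p is F. ✗
4: p is T, []~p is F. ✗
5: p is T, []~p is F. ✗
6: p is T, []~p is F. ✗
7: p is T, []~p is F. ✗
8: p is F, []~p is F. ✗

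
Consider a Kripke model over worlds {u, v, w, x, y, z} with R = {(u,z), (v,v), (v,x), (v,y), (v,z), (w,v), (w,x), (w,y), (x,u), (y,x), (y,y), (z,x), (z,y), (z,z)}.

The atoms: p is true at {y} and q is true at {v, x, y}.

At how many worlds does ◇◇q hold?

u: successors {z}; ◇q there: z:T. ✓
v: successors {v, x, y, z}; ◇q there: v:T, x:F, y:T, z:T. ✓
w: successors {v, x, y}; ◇q there: v:T, x:F, y:T. ✓
x: successors {u}; ◇q there: u:F. ✗
y: successors {x, y}; ◇q there: x:F, y:T. ✓
z: successors {x, y, z}; ◇q there: x:F, y:T, z:T. ✓
Satisfying worlds: {u, v, w, y, z}.

5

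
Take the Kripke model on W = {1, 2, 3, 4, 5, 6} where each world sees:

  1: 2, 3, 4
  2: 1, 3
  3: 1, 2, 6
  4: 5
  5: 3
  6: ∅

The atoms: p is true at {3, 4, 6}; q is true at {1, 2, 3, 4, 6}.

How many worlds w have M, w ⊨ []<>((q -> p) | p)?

1: successors {2, 3, 4}; <>((q -> p) | p) there: 2:T, 3:T, 4:T. ✓
2: successors {1, 3}; <>((q -> p) | p) there: 1:T, 3:T. ✓
3: successors {1, 2, 6}; <>((q -> p) | p) there: 1:T, 2:T, 6:F. ✗
4: successors {5}; <>((q -> p) | p) there: 5:T. ✓
5: successors {3}; <>((q -> p) | p) there: 3:T. ✓
6: no successors, so []<>((q -> p) | p) holds vacuously. ✓
Satisfying worlds: {1, 2, 4, 5, 6}.

5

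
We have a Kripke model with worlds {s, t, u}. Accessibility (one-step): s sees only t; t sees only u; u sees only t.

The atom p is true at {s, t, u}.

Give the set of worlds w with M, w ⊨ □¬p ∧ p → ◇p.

s: □¬p ∧ p is F, ◇p is T. ✓
t: □¬p ∧ p is F, ◇p is T. ✓
u: □¬p ∧ p is F, ◇p is T. ✓

{s, t, u}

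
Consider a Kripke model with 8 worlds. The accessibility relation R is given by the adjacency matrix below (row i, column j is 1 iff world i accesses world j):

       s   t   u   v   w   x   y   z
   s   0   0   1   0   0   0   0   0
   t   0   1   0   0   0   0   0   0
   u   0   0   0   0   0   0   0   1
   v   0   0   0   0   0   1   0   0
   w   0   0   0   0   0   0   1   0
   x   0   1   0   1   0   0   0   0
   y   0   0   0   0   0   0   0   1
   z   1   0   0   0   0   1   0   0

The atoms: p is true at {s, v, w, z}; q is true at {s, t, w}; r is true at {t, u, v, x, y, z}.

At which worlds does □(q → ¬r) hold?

{s, u, v, w, y, z}

s: successors {u}; q → ¬r there: u:T. ✓
t: successors {t}; q → ¬r there: t:F. ✗
u: successors {z}; q → ¬r there: z:T. ✓
v: successors {x}; q → ¬r there: x:T. ✓
w: successors {y}; q → ¬r there: y:T. ✓
x: successors {t, v}; q → ¬r there: t:F, v:T. ✗
y: successors {z}; q → ¬r there: z:T. ✓
z: successors {s, x}; q → ¬r there: s:T, x:T. ✓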